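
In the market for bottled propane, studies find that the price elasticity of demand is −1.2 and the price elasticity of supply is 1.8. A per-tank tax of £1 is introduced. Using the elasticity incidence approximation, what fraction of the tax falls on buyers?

Buyers' share ≈ 0.6.

Incidence ratio: buyers' share ≈ εs / (εs + |εd|) = 1.8 / (1.8 + 1.2) = 0.6.
Supply is the more elastic side, so buyers bear the larger share.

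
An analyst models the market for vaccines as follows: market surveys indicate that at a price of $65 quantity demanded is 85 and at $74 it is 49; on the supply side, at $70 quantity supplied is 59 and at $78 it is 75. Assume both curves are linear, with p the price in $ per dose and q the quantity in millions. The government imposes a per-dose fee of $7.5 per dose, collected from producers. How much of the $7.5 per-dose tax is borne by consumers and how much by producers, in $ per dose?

Consumers bear $2.5 per dose; producers bear $5 per dose.

Demand slope: (49 − 85)/(74 − 65) = -4, so qd = 345 − 4p.
Supply slope: (75 − 59)/(78 − 70) = 2, so qs = 2p − 81.
Before the tax: set 345 − 4p = 2p − 81 → p* = $71, q* = 61.
With the tax collected from producers, supply shifts: qs = 2(p − 7.5) − 81.
Solving gives q = 51 with consumers paying $73.5 and producers receiving $66 (the $7.5 wedge).
Burden on consumers: $2.5; on producers: $5. (They sum to $7.5.)
The less price-elastic side of the market bears the larger share of a per-unit tax.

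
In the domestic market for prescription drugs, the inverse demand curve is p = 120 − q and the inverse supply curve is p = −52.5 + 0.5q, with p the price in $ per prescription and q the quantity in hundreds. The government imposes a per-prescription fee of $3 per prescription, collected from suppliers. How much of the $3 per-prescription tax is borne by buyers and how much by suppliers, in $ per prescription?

Rewrite in direct form: qd = 120 − p and qs = 2p + 105.
Without the tax, 120 − p = 2p + 105 gives 3p = 15, so p* = $5 and q* = 115.
With the tax collected from suppliers, supply shifts: qs = 2(p − 3) + 105.
New equilibrium: buyers pay $7, suppliers receive $4, q = 113. (Wedge: pb − ps = 3.)
Burden on buyers: $2; on suppliers: $1. (They sum to $3.)
The less price-elastic side of the market bears the larger share of a per-unit tax.

Buyers bear $2 per prescription; suppliers bear $1 per prescription.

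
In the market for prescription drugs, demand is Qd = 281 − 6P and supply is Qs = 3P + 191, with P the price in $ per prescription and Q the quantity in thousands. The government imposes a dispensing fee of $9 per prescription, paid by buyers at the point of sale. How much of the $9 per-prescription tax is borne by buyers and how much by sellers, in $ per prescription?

Buyers bear $3 per prescription; sellers bear $6 per prescription.

Before the tax: set 281 − 6P = 3P + 191 → P* = $10, Q* = 221.
With the tax collected from buyers, demand (in seller-price terms) shifts: Qd = 281 − 6(P + 9).
New equilibrium: buyers pay $13, sellers receive $4, Q = 203. (Wedge: Pb − Ps = 9.)
Burden on buyers: $3; on sellers: $6. (They sum to $9.)
The less price-elastic side of the market bears the larger share of a per-unit tax.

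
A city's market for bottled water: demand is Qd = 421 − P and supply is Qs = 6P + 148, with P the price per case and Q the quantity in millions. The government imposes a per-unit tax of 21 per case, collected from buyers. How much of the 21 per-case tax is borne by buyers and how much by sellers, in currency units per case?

Buyers bear 18 per case; sellers bear 3 per case.

Without the tax, 421 − P = 6P + 148 gives 7P = 273, so P* = 39 and Q* = 382.
With the tax collected from buyers, demand (in seller-price terms) shifts: Qd = 421 − (P + 21).
New equilibrium: buyers pay 57, sellers receive 36, Q = 364. (Wedge: Pb − Ps = 21.)
Burden on buyers: 18; on sellers: 3. (They sum to 21.)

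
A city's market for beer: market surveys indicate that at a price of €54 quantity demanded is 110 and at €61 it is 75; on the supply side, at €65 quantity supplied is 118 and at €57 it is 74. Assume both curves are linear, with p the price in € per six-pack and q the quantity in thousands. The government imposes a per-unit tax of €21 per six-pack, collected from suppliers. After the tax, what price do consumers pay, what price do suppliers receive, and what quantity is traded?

Demand slope: (75 − 110)/(61 − 54) = -5, so qd = 380 − 5p.
Supply slope: (74 − 118)/(57 − 65) = 5.5, so qs = 5.5p − 239.5.
Without the tax, 380 − 5p = 5.5p − 239.5 gives 10.5p = 619.5, so p* = €59 and q* = 85.
With the tax collected from suppliers, supply shifts: qs = 5.5(p − 21) − 239.5.
New equilibrium: consumers pay €70, suppliers receive €49, q = 30. (Wedge: pb − ps = 21.)

Consumers pay €70; suppliers receive €49; quantity = 30.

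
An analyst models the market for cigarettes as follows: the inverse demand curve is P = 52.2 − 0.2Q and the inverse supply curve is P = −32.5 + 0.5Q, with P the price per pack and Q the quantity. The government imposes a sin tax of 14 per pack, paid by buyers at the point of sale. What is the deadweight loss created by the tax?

Rewrite in direct form: Qd = 261 − 5P and Qs = 2P + 65.
Before the tax: set 261 − 5P = 2P + 65 → P* = 28, Q* = 121.
With the tax collected from buyers, demand (in seller-price terms) shifts: Qd = 261 − 5(P + 14).
New equilibrium: buyers pay 32, producers receive 18, Q = 101. (Wedge: Pb − Ps = 14.)
Quantity falls by |ΔQ| = |121 − 101| = 20.
DWL = ½ · t · |ΔQ| = ½ · 14 · 20 = 140.

Deadweight loss = 140.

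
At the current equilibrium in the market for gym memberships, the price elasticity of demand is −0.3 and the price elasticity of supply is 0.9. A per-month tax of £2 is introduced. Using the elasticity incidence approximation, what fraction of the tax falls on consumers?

Incidence ratio: consumers' share ≈ εs / (εs + |εd|) = 0.9 / (0.9 + 0.3) = 0.75.
Supply is the more elastic side, so consumers bear the larger share.

Consumers' share ≈ 0.75.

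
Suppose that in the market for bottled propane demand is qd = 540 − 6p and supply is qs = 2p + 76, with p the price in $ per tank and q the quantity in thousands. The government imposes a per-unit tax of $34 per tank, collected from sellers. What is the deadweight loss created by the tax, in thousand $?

Without the tax, 540 − 6p = 2p + 76 gives 8p = 464, so p* = $58 and q* = 192.
With the tax collected from sellers, supply shifts: qs = 2(p − 34) + 76.
New equilibrium: consumers pay $66.5, sellers receive $32.5, q = 141. (Wedge: pb − ps = 34.)
Quantity falls by |ΔQ| = |192 − 141| = 51.
DWL = ½ · t · |ΔQ| = ½ · 34 · 51 = $867.

Deadweight loss = $867 thousand.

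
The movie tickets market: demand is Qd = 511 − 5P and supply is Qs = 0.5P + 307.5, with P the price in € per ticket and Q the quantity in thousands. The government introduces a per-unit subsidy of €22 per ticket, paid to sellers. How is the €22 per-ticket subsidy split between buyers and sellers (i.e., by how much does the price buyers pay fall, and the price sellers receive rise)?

Buyers gain €2 per ticket; sellers gain €20 per ticket.

Before the subsidy: set 511 − 5P = 0.5P + 307.5 → P* = €37, Q* = 326.
With a per-unit subsidy paid to sellers, each receives P + 22 per unit sold, so supply becomes Qs = 0.5(P + 22) + 307.5.
Solving gives Q = 336 with buyers paying €35 and sellers receiving €57 (the €22 wedge).
Gain to buyers: €2; to sellers: €20. (They sum to €22.)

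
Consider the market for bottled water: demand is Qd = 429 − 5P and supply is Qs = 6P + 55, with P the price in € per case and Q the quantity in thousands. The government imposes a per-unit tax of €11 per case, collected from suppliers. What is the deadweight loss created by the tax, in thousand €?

Before the tax: set 429 − 5P = 6P + 55 → P* = €34, Q* = 259.
With the tax collected from suppliers, supply shifts: Qs = 6(P − 11) + 55.
Solving gives Q = 229 with consumers paying €40 and suppliers receiving €29 (the €11 wedge).
Quantity falls by |ΔQ| = |259 − 229| = 30.
DWL = ½ · t · |ΔQ| = ½ · 11 · 30 = €165.

Deadweight loss = €165 thousand.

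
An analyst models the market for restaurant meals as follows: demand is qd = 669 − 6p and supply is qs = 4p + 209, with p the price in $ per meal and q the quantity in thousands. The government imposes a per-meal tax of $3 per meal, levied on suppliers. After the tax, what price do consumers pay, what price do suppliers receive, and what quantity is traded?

Consumers pay $47.2; suppliers receive $44.2; quantity = 385.8.

Without the tax, 669 − 6p = 4p + 209 gives 10p = 460, so p* = $46 and q* = 393.
With the tax collected from suppliers, supply shifts: qs = 4(p − 3) + 209.
Solving gives q = 385.8 with consumers paying $47.2 and suppliers receiving $44.2 (the $3 wedge).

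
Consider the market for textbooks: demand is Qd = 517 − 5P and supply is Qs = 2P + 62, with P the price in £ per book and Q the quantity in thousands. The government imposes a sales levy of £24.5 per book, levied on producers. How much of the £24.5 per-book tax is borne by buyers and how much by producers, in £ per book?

Without the tax, 517 − 5P = 2P + 62 gives 7P = 455, so P* = £65 and Q* = 192.
With the tax collected from producers, supply shifts: Qs = 2(P − 24.5) + 62.
New equilibrium: buyers pay £72, producers receive £47.5, Q = 157. (Wedge: Pb − Ps = 24.5.)
Burden on buyers: £7; on producers: £17.5. (They sum to £24.5.)
The less price-elastic side of the market bears the larger share of a per-unit tax.

Buyers bear £7 per book; producers bear £17.5 per book.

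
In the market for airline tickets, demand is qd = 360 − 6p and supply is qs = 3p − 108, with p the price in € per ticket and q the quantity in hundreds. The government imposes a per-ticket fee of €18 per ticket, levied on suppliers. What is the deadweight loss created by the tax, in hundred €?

Deadweight loss = €324 hundred.

Without the tax, 360 − 6p = 3p − 108 gives 9p = 468, so p* = €52 and q* = 48.
With the tax collected from suppliers, supply shifts: qs = 3(p − 18) − 108.
New equilibrium: consumers pay €58, suppliers receive €40, q = 12. (Wedge: pb − ps = 18.)
Quantity falls by |ΔQ| = |48 − 12| = 36.
DWL = ½ · t · |ΔQ| = ½ · 18 · 36 = €324.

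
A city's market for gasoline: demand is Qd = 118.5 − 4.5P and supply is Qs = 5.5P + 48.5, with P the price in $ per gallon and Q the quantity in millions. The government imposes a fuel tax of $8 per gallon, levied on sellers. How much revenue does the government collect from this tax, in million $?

Tax revenue = $537.6 million.

Before the tax: set 118.5 − 4.5P = 5.5P + 48.5 → P* = $7, Q* = 87.
With the tax collected from sellers, supply shifts: Qs = 5.5(P − 8) + 48.5.
New equilibrium: buyers pay $11.4, sellers receive $3.4, Q = 67.2. (Wedge: Pb − Ps = 8.)
Revenue = t · Q = 8 · 67.2 = $537.6.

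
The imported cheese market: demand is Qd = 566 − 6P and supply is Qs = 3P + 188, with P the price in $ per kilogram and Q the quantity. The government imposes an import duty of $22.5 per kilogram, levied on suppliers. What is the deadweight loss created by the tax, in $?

Before the tax: set 566 − 6P = 3P + 188 → P* = $42, Q* = 314.
With the tax collected from suppliers, supply shifts: Qs = 3(P − 22.5) + 188.
Solving gives Q = 269 with buyers paying $49.5 and suppliers receiving $27 (the $22.5 wedge).
Quantity falls by |ΔQ| = |314 − 269| = 45.
DWL = ½ · t · |ΔQ| = ½ · 22.5 · 45 = $506.25.

Deadweight loss = $506.25.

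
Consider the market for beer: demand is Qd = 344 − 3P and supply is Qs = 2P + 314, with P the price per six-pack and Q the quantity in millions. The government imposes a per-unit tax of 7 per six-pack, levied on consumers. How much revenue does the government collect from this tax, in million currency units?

Before the tax: set 344 − 3P = 2P + 314 → P* = 6, Q* = 326.
With the tax collected from consumers, demand (in seller-price terms) shifts: Qd = 344 − 3(P + 7).
Solving gives Q = 317.6 with consumers paying 8.8 and sellers receiving 1.8 (the 7 wedge).
Revenue = t · Q = 7 · 317.6 = 2223.2.

Tax revenue = 2223.2 million.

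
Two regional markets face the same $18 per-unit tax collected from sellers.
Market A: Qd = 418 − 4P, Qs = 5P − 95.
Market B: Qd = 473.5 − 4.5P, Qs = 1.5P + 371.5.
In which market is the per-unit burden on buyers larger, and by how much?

Market A: pre-tax P* = $57, Q* = 190; post-tax Q = 150; per-unit burden on buyers = $10.
Market B: pre-tax P* = $17, Q* = 397; post-tax Q = 376.75; per-unit burden on buyers = $4.5.
Difference: $10 vs $4.5 → market A is larger by $5.5.

Market A, by $5.5.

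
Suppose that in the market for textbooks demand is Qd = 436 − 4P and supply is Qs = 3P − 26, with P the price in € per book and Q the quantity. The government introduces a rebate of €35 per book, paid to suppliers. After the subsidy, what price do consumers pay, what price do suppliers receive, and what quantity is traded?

Consumers pay €51; suppliers receive €86; quantity = 232.

Before the subsidy: set 436 − 4P = 3P − 26 → P* = €66, Q* = 172.
With a per-unit subsidy paid to suppliers, each receives P + 35 per unit sold, so supply becomes Qs = 3(P + 35) − 26.
Solving gives Q = 232 with consumers paying €51 and suppliers receiving €86 (the €35 wedge).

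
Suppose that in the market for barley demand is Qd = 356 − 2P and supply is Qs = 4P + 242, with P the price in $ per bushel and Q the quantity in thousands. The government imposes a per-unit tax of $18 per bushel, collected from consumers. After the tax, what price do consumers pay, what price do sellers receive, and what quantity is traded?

Consumers pay $31; sellers receive $13; quantity = 294.

Before the tax: set 356 − 2P = 4P + 242 → P* = $19, Q* = 318.
With the tax collected from consumers, demand (in seller-price terms) shifts: Qd = 356 − 2(P + 18).
New equilibrium: consumers pay $31, sellers receive $13, Q = 294. (Wedge: Pb − Ps = 18.)
The less price-elastic side of the market bears the larger share of a per-unit tax.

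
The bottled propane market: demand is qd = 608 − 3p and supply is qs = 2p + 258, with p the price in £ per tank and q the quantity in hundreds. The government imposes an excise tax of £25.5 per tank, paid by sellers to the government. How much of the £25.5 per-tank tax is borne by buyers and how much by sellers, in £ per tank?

Without the tax, 608 − 3p = 2p + 258 gives 5p = 350, so p* = £70 and q* = 398.
With the tax collected from sellers, supply shifts: qs = 2(p − 25.5) + 258.
Solving gives q = 367.4 with buyers paying £80.2 and sellers receiving £54.7 (the £25.5 wedge).
Burden on buyers: £10.2; on sellers: £15.3. (They sum to £25.5.)

Buyers bear £10.2 per tank; sellers bear £15.3 per tank.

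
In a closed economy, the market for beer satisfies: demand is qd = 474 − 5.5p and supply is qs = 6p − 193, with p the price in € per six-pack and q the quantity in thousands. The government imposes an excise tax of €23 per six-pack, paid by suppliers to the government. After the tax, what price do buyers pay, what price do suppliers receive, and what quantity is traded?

Buyers pay €70; suppliers receive €47; quantity = 89.

Before the tax: set 474 − 5.5p = 6p − 193 → p* = €58, q* = 155.
With the tax collected from suppliers, supply shifts: qs = 6(p − 23) − 193.
Solving gives q = 89 with buyers paying €70 and suppliers receiving €47 (the €23 wedge).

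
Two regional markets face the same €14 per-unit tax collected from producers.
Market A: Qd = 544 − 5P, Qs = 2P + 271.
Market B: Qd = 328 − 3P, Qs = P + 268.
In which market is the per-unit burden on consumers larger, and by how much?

Market A: pre-tax P* = €39, Q* = 349; post-tax Q = 329; per-unit burden on consumers = €4.
Market B: pre-tax P* = €15, Q* = 283; post-tax Q = 272.5; per-unit burden on consumers = €3.5.
Difference: €4 vs €3.5 → market A is larger by €0.5.

Market A, by €0.5.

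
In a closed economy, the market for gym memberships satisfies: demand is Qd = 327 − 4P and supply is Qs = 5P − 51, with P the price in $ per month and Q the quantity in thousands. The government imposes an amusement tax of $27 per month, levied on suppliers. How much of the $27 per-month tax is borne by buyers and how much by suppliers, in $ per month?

Buyers bear $15 per month; suppliers bear $12 per month.

Before the tax: set 327 − 4P = 5P − 51 → P* = $42, Q* = 159.
With the tax collected from suppliers, supply shifts: Qs = 5(P − 27) − 51.
Solving gives Q = 99 with buyers paying $57 and suppliers receiving $30 (the $27 wedge).
Burden on buyers: $15; on suppliers: $12. (They sum to $27.)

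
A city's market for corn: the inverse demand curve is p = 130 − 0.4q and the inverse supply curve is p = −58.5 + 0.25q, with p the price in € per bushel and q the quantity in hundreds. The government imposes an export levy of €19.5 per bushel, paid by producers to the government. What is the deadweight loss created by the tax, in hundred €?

Deadweight loss = €292.5 hundred.

Inverting to q(p) form: qd = 325 − 2.5p; qs = 4p + 234.
Without the tax, 325 − 2.5p = 4p + 234 gives 6.5p = 91, so p* = €14 and q* = 290.
With the tax collected from producers, supply shifts: qs = 4(p − 19.5) + 234.
Solving gives q = 260 with consumers paying €26 and producers receiving €6.5 (the €19.5 wedge).
Quantity falls by |ΔQ| = |290 − 260| = 30.
DWL = ½ · t · |ΔQ| = ½ · 19.5 · 30 = €292.5.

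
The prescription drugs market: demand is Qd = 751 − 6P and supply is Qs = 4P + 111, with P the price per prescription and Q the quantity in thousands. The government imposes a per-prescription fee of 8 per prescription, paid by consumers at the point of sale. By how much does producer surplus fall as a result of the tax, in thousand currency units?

Producer surplus falls by 1715.52 thousand.

Without the tax, 751 − 6P = 4P + 111 gives 10P = 640, so P* = 64 and Q* = 367.
With the tax collected from consumers, demand (in seller-price terms) shifts: Qd = 751 − 6(P + 8).
New equilibrium: consumers pay 67.2, sellers receive 59.2, Q = 347.8. (Wedge: Pb − Ps = 8.)
ΔPS is the trapezoid between Q = 347.8 and Q = 367 of height 4.8: ½ · (367 + 347.8) · 4.8 = 1715.52.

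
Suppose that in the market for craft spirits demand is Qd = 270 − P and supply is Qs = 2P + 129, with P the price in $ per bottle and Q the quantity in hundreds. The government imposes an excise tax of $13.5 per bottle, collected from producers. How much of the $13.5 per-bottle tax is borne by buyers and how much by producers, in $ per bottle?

Without the tax, 270 − P = 2P + 129 gives 3P = 141, so P* = $47 and Q* = 223.
With the tax collected from producers, supply shifts: Qs = 2(P − 13.5) + 129.
Solving gives Q = 214 with buyers paying $56 and producers receiving $42.5 (the $13.5 wedge).
Burden on buyers: $9; on producers: $4.5. (They sum to $13.5.)

Buyers bear $9 per bottle; producers bear $4.5 per bottle.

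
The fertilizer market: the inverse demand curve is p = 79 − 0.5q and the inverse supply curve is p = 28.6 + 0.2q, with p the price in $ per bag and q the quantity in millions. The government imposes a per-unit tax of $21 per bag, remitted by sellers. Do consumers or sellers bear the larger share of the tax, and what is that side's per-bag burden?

Consumers bear the larger share: $15 per bag.

Inverting to q(p) form: qd = 158 − 2p; qs = 5p − 143.
Without the tax, 158 − 2p = 5p − 143 gives 7p = 301, so p* = $43 and q* = 72.
With the tax collected from sellers, supply shifts: qs = 5(p − 21) − 143.
Solving gives q = 42 with consumers paying $58 and sellers receiving $37 (the $21 wedge).
Per-bag burden: consumers $15, sellers $6.
Consumers take the larger share because demand is less price-elastic here (demand slope 2 vs supply slope 5).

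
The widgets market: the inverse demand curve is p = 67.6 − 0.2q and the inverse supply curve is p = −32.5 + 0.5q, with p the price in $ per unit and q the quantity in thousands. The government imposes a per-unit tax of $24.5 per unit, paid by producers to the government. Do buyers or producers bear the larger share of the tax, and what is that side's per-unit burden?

Inverting to q(p) form: qd = 338 − 5p; qs = 2p + 65.
Before the tax: set 338 − 5p = 2p + 65 → p* = $39, q* = 143.
With the tax collected from producers, supply shifts: qs = 2(p − 24.5) + 65.
New equilibrium: buyers pay $46, producers receive $21.5, q = 108. (Wedge: pb − ps = 24.5.)
Per-unit burden: buyers $7, producers $17.5.
Producers take the larger share because supply is less price-elastic here (demand slope 5 vs supply slope 2).

Producers bear the larger share: $17.5 per unit.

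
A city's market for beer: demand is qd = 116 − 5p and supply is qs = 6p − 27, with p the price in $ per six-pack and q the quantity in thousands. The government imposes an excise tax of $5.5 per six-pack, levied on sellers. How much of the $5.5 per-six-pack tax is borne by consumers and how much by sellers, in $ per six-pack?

Before the tax: set 116 − 5p = 6p − 27 → p* = $13, q* = 51.
With the tax collected from sellers, supply shifts: qs = 6(p − 5.5) − 27.
Solving gives q = 36 with consumers paying $16 and sellers receiving $10.5 (the $5.5 wedge).
Burden on consumers: $3; on sellers: $2.5. (They sum to $5.5.)
The less price-elastic side of the market bears the larger share of a per-unit tax.

Consumers bear $3 per six-pack; sellers bear $2.5 per six-pack.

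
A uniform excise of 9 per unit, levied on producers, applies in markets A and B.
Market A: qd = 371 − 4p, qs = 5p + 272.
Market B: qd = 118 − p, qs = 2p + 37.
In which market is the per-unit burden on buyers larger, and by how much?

Market A: pre-tax p* = 11, q* = 327; post-tax q = 307; per-unit burden on buyers = 5.
Market B: pre-tax p* = 27, q* = 91; post-tax q = 85; per-unit burden on buyers = 6.
Difference: 5 vs 6 → market B is larger by 1.

Market B, by 1.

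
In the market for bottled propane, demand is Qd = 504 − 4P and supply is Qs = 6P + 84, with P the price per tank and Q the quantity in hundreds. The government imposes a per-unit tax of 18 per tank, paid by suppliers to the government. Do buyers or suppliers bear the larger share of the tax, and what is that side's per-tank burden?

Buyers bear the larger share: 10.8 per tank.

Without the tax, 504 − 4P = 6P + 84 gives 10P = 420, so P* = 42 and Q* = 336.
With the tax collected from suppliers, supply shifts: Qs = 6(P − 18) + 84.
New equilibrium: buyers pay 52.8, suppliers receive 34.8, Q = 292.8. (Wedge: Pb − Ps = 18.)
Per-tank burden: buyers 10.8, suppliers 7.2.
Buyers take the larger share because demand is less price-elastic here (demand slope 4 vs supply slope 6).
The less price-elastic side of the market bears the larger share of a per-unit tax.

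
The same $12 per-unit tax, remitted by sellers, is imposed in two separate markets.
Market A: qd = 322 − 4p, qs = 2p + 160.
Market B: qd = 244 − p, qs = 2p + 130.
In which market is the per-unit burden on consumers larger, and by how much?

Market B, by $4.

Market A: pre-tax p* = $27, q* = 214; post-tax q = 198; per-unit burden on consumers = $4.
Market B: pre-tax p* = $38, q* = 206; post-tax q = 198; per-unit burden on consumers = $8.
Difference: $4 vs $8 → market B is larger by $4.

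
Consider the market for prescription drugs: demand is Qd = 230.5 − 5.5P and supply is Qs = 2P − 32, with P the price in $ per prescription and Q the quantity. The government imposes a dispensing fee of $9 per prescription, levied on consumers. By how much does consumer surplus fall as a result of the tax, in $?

Consumer surplus falls by $75.36.

Without the tax, 230.5 − 5.5P = 2P − 32 gives 7.5P = 262.5, so P* = $35 and Q* = 38.
With the tax collected from consumers, demand (in seller-price terms) shifts: Qd = 230.5 − 5.5(P + 9).
Solving gives Q = 24.8 with consumers paying $37.4 and sellers receiving $28.4 (the $9 wedge).
ΔCS is the trapezoid between Q = 24.8 and Q = 38 of height $2.4: ½ · (38 + 24.8) · 2.4 = $75.36.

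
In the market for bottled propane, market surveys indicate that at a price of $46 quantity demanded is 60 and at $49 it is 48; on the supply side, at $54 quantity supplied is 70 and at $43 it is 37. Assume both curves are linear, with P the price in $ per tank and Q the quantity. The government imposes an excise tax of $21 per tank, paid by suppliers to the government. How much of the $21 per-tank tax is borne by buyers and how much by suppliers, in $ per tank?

Demand slope: (48 − 60)/(49 − 46) = -4, so Qd = 244 − 4P.
Supply slope: (37 − 70)/(43 − 54) = 3, so Qs = 3P − 92.
Before the tax: set 244 − 4P = 3P − 92 → P* = $48, Q* = 52.
With the tax collected from suppliers, supply shifts: Qs = 3(P − 21) − 92.
Solving gives Q = 16 with buyers paying $57 and suppliers receiving $36 (the $21 wedge).
Burden on buyers: $9; on suppliers: $12. (They sum to $21.)

Buyers bear $9 per tank; suppliers bear $12 per tank.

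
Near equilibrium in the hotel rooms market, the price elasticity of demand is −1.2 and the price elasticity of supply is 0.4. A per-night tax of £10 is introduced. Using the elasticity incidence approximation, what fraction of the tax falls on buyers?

Buyers' share ≈ 0.25.

Incidence ratio: buyers' share ≈ εs / (εs + |εd|) = 0.4 / (0.4 + 1.2) = 0.25.
Supply is the less elastic side, so buyers bear the smaller share.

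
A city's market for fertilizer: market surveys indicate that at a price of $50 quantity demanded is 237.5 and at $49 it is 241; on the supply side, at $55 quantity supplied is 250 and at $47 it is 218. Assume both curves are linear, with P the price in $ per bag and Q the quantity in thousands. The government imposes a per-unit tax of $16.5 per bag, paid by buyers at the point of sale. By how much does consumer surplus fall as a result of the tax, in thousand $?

Consumer surplus falls by $1923.68 thousand.

Demand slope: (241 − 237.5)/(49 − 50) = -3.5, so Qd = 412.5 − 3.5P.
Supply slope: (218 − 250)/(47 − 55) = 4, so Qs = 4P + 30.
Before the tax: set 412.5 − 3.5P = 4P + 30 → P* = $51, Q* = 234.
With the tax collected from buyers, demand (in seller-price terms) shifts: Qd = 412.5 − 3.5(P + 16.5).
Solving gives Q = 203.2 with buyers paying $59.8 and sellers receiving $43.3 (the $16.5 wedge).
ΔCS is the trapezoid between Q = 203.2 and Q = 234 of height $8.8: ½ · (234 + 203.2) · 8.8 = $1923.68.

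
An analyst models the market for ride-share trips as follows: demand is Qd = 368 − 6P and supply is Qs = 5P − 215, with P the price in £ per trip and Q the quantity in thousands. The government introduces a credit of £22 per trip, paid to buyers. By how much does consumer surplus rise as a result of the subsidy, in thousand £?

Consumer surplus rises by £800 thousand.

Before the subsidy: set 368 − 6P = 5P − 215 → P* = £53, Q* = 50.
With a per-unit subsidy paid to buyers, each effectively pays P − 22, so demand becomes Qd = 368 − 6(P − 22).
Solving gives Q = 110 with buyers paying £43 and suppliers receiving £65 (the £22 wedge).
ΔCS is the trapezoid between Q = 110 and Q = 50 of height £10: ½ · (50 + 110) · 10 = £800.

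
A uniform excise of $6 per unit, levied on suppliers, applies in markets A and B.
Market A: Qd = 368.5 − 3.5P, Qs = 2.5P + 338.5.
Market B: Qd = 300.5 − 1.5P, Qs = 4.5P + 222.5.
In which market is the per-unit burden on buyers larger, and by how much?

Market B, by $2.

Market A: pre-tax P* = $5, Q* = 351; post-tax Q = 342.25; per-unit burden on buyers = $2.5.
Market B: pre-tax P* = $13, Q* = 281; post-tax Q = 274.25; per-unit burden on buyers = $4.5.
Difference: $2.5 vs $4.5 → market B is larger by $2.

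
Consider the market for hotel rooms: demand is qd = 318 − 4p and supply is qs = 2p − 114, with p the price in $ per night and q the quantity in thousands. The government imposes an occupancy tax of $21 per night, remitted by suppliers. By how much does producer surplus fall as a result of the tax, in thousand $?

Producer surplus falls by $224 thousand.

Without the tax, 318 − 4p = 2p − 114 gives 6p = 432, so p* = $72 and q* = 30.
With the tax collected from suppliers, supply shifts: qs = 2(p − 21) − 114.
Solving gives q = 2 with consumers paying $79 and suppliers receiving $58 (the $21 wedge).
ΔPS is the trapezoid between Q = 2 and Q = 30 of height $14: ½ · (30 + 2) · 14 = $224.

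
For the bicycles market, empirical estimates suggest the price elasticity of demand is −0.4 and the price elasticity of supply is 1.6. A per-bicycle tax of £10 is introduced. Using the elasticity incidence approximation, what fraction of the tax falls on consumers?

Incidence ratio: consumers' share ≈ εs / (εs + |εd|) = 1.6 / (1.6 + 0.4) = 0.8.
Supply is the more elastic side, so consumers bear the larger share.

Consumers' share ≈ 0.8.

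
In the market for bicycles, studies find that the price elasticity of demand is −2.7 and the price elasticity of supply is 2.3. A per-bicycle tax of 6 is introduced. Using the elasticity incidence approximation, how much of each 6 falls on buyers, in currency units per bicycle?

Buyers bear ≈ 2.76 per bicycle.

Incidence ratio: buyers' share ≈ εs / (εs + |εd|) = 2.3 / (2.3 + 2.7) = 0.46.
So buyers bear ≈ 0.46 × 6 = 2.76; suppliers bear 3.24.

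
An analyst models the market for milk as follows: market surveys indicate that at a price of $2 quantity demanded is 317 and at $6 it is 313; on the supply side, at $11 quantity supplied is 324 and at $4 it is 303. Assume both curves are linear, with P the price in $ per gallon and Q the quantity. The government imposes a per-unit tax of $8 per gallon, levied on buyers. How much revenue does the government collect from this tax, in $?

Demand slope: (313 − 317)/(6 − 2) = -1, so Qd = 319 − P.
Supply slope: (303 − 324)/(4 − 11) = 3, so Qs = 3P + 291.
Before the tax: set 319 − P = 3P + 291 → P* = $7, Q* = 312.
With the tax collected from buyers, demand (in seller-price terms) shifts: Qd = 319 − (P + 8).
Solving gives Q = 306 with buyers paying $13 and sellers receiving $5 (the $8 wedge).
Revenue = t · Q = 8 · 306 = $2448.

Tax revenue = $2448.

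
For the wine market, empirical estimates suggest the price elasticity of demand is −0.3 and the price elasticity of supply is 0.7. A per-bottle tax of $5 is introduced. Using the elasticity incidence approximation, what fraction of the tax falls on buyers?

Buyers' share ≈ 0.7.

Incidence ratio: buyers' share ≈ εs / (εs + |εd|) = 0.7 / (0.7 + 0.3) = 0.7.
Supply is the more elastic side, so buyers bear the larger share.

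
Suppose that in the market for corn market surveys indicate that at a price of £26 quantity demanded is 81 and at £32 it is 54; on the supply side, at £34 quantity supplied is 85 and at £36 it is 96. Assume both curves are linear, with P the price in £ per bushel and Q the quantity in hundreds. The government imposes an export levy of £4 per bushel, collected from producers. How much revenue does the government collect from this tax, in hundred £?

Tax revenue = £212.4 hundred.

Demand slope: (54 − 81)/(32 − 26) = -4.5, so Qd = 198 − 4.5P.
Supply slope: (96 − 85)/(36 − 34) = 5.5, so Qs = 5.5P − 102.
Without the tax, 198 − 4.5P = 5.5P − 102 gives 10P = 300, so P* = £30 and Q* = 63.
With the tax collected from producers, supply shifts: Qs = 5.5(P − 4) − 102.
New equilibrium: buyers pay £32.2, producers receive £28.2, Q = 53.1. (Wedge: Pb − Ps = 4.)
Revenue = t · Q = 4 · 53.1 = £212.4.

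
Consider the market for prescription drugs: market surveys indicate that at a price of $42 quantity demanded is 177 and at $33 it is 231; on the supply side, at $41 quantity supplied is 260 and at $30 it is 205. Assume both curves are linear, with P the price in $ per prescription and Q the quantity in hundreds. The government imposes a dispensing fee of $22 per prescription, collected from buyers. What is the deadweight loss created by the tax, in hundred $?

Demand slope: (231 − 177)/(33 − 42) = -6, so Qd = 429 − 6P.
Supply slope: (205 − 260)/(30 − 41) = 5, so Qs = 5P + 55.
Before the tax: set 429 − 6P = 5P + 55 → P* = $34, Q* = 225.
With the tax collected from buyers, demand (in seller-price terms) shifts: Qd = 429 − 6(P + 22).
Solving gives Q = 165 with buyers paying $44 and producers receiving $22 (the $22 wedge).
Quantity falls by |ΔQ| = |225 − 165| = 60.
DWL = ½ · t · |ΔQ| = ½ · 22 · 60 = $660.

Deadweight loss = $660 hundred.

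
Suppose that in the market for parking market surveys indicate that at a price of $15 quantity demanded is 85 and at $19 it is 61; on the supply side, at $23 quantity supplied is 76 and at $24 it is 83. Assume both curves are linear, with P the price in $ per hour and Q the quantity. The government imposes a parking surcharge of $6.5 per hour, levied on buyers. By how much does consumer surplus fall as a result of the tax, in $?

Consumer surplus falls by $155.75.

Demand slope: (61 − 85)/(19 − 15) = -6, so Qd = 175 − 6P.
Supply slope: (83 − 76)/(24 − 23) = 7, so Qs = 7P − 85.
Before the tax: set 175 − 6P = 7P − 85 → P* = $20, Q* = 55.
With the tax collected from buyers, demand (in seller-price terms) shifts: Qd = 175 − 6(P + 6.5).
New equilibrium: buyers pay $23.5, suppliers receive $17, Q = 34. (Wedge: Pb − Ps = 6.5.)
ΔCS is the trapezoid between Q = 34 and Q = 55 of height $3.5: ½ · (55 + 34) · 3.5 = $155.75.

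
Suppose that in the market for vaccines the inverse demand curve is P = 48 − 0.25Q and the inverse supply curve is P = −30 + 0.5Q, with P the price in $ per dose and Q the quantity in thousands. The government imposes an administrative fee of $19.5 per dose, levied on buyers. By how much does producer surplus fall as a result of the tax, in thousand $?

Producer surplus falls by $1183 thousand.

Rewrite in direct form: Qd = 192 − 4P and Qs = 2P + 60.
Before the tax: set 192 − 4P = 2P + 60 → P* = $22, Q* = 104.
With the tax collected from buyers, demand (in seller-price terms) shifts: Qd = 192 − 4(P + 19.5).
New equilibrium: buyers pay $28.5, suppliers receive $9, Q = 78. (Wedge: Pb − Ps = 19.5.)
ΔPS is the trapezoid between Q = 78 and Q = 104 of height $13: ½ · (104 + 78) · 13 = $1183.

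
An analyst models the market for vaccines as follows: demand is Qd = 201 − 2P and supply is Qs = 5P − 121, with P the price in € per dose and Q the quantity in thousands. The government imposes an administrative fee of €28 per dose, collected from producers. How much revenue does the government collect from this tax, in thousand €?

Before the tax: set 201 − 2P = 5P − 121 → P* = €46, Q* = 109.
With the tax collected from producers, supply shifts: Qs = 5(P − 28) − 121.
New equilibrium: buyers pay €66, producers receive €38, Q = 69. (Wedge: Pb − Ps = 28.)
Revenue = t · Q = 28 · 69 = €1932.

Tax revenue = €1932 thousand.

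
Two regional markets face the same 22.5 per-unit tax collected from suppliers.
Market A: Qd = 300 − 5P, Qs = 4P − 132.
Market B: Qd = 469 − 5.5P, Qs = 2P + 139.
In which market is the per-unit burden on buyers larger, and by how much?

Market A: pre-tax P* = 48, Q* = 60; post-tax Q = 10; per-unit burden on buyers = 10.
Market B: pre-tax P* = 44, Q* = 227; post-tax Q = 194; per-unit burden on buyers = 6.
Difference: 10 vs 6 → market A is larger by 4.

Market A, by 4.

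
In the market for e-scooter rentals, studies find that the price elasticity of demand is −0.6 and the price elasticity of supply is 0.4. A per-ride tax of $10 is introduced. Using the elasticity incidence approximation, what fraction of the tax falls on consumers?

Incidence ratio: consumers' share ≈ εs / (εs + |εd|) = 0.4 / (0.4 + 0.6) = 0.4.
Supply is the less elastic side, so consumers bear the smaller share.

Consumers' share ≈ 0.4.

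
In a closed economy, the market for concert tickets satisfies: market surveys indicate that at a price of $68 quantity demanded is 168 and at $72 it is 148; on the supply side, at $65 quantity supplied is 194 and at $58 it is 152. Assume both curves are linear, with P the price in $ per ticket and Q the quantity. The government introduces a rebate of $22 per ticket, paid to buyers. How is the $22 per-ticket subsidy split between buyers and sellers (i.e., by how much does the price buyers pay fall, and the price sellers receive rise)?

Demand slope: (148 − 168)/(72 − 68) = -5, so Qd = 508 − 5P.
Supply slope: (152 − 194)/(58 − 65) = 6, so Qs = 6P − 196.
Before the subsidy: set 508 − 5P = 6P − 196 → P* = $64, Q* = 188.
With a per-unit subsidy paid to buyers, each effectively pays P − 22, so demand becomes Qd = 508 − 5(P − 22).
Solving gives Q = 248 with buyers paying $52 and sellers receiving $74 (the $22 wedge).
Gain to buyers: $12; to sellers: $10. (They sum to $22.)

Buyers gain $12 per ticket; sellers gain $10 per ticket.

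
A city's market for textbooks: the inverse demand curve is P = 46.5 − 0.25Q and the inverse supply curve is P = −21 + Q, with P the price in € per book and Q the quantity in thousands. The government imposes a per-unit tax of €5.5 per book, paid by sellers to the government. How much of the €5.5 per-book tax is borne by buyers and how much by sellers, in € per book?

Inverting to Q(P) form: Qd = 186 − 4P; Qs = P + 21.
Before the tax: set 186 − 4P = P + 21 → P* = €33, Q* = 54.
With the tax collected from sellers, supply shifts: Qs = (P − 5.5) + 21.
Solving gives Q = 49.6 with buyers paying €34.1 and sellers receiving €28.6 (the €5.5 wedge).
Burden on buyers: €1.1; on sellers: €4.4. (They sum to €5.5.)
The less price-elastic side of the market bears the larger share of a per-unit tax.

Buyers bear €1.1 per book; sellers bear €4.4 per book.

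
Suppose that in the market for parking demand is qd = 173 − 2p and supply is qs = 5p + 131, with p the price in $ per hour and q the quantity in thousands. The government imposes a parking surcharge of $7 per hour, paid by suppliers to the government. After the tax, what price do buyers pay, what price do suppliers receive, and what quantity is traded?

Buyers pay $11; suppliers receive $4; quantity = 151.

Without the tax, 173 − 2p = 5p + 131 gives 7p = 42, so p* = $6 and q* = 161.
With the tax collected from suppliers, supply shifts: qs = 5(p − 7) + 131.
Solving gives q = 151 with buyers paying $11 and suppliers receiving $4 (the $7 wedge).
The less price-elastic side of the market bears the larger share of a per-unit tax.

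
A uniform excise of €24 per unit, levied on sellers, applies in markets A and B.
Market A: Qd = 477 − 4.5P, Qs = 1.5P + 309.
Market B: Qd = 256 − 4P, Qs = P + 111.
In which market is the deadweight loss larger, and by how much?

Market A, by €93.6.

Market A: pre-tax P* = €28, Q* = 351; post-tax Q = 324; deadweight loss = €324.
Market B: pre-tax P* = €29, Q* = 140; post-tax Q = 120.8; deadweight loss = €230.4.
Difference: €324 vs €230.4 → market A is larger by €93.6.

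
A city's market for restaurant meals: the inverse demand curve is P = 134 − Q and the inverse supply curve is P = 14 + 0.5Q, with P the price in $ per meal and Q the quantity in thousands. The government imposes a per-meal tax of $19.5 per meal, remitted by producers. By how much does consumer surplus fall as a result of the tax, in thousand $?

Consumer surplus falls by $955.5 thousand.

Inverting to Q(P) form: Qd = 134 − P; Qs = 2P − 28.
Before the tax: set 134 − P = 2P − 28 → P* = $54, Q* = 80.
With the tax collected from producers, supply shifts: Qs = 2(P − 19.5) − 28.
Solving gives Q = 67 with buyers paying $67 and producers receiving $47.5 (the $19.5 wedge).
ΔCS is the trapezoid between Q = 67 and Q = 80 of height $13: ½ · (80 + 67) · 13 = $955.5.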